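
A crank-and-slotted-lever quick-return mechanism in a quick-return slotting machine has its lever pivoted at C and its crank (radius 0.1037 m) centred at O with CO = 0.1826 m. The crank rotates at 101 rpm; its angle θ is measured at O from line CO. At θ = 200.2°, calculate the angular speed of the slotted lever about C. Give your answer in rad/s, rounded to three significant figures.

ω = 10.58 rad/s (from 101 rpm).
Crank pin A relative to C: A = (d + r cosθ, r sinθ); lever angle φ = atan2(r sinθ, d + r cosθ).
Differentiating tanφ: φ̇ = rω(d cosθ + r)/(d² + r² + 2dr cosθ).
d² + r² + 2dr cosθ = |CA|² = 0.00855456 m²;  d cosθ + r = -0.067669 m.
|ω_lever| = |0.1037·10.58·-0.067669| / 0.00855456 = 8.676 rad/s.

8.68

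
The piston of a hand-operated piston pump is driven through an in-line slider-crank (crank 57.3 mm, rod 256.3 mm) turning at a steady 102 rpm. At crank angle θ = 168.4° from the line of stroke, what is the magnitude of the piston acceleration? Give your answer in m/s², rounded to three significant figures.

ω = 2π·102/60 = 10.68 rad/s
x(θ) = r cosθ + √(L² − r² sin²θ); with ω constant, a = ω²·d²x/dθ².
d²x/dθ² = −r cosθ − r²(cos2θ)/√u − r⁴ sin²2θ/(4u^{3/2}),  u = L² − r² sin²θ = 0.0655569 m².
Substituting r = 0.0573 m, L = 0.2563 m, θ = 168.4°: d²x/dθ² = +0.044318 m.
a = ω²·d²x/dθ² = (10.68)²·(+0.044318) = +5.0564 m/s²;  |a| = 5.0564 m/s².

5.06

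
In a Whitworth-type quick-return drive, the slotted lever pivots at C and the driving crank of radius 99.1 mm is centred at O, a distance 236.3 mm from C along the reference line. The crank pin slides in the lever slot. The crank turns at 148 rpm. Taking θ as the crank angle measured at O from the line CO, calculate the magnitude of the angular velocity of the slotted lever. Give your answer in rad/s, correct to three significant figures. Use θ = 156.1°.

7.86

ω = 15.5 rad/s (from 148 rpm).
Crank pin A relative to C: A = (d + r cosθ, r sinθ); lever angle φ = atan2(r sinθ, d + r cosθ).
Differentiating tanφ: φ̇ = rω(d cosθ + r)/(d² + r² + 2dr cosθ).
d² + r² + 2dr cosθ = |CA|² = 0.0228397 m²;  d cosθ + r = -0.11694 m.
|ω_lever| = |0.0991·15.5·-0.11694| / 0.0228397 = 7.8637 rad/s.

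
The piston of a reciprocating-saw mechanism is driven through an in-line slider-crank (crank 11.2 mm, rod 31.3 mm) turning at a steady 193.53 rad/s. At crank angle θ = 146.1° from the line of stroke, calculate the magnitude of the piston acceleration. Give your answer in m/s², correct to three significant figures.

286

ω = 193.5 rad/s
x(θ) = r cosθ + √(L² − r² sin²θ); with ω constant, a = ω²·d²x/dθ².
d²x/dθ² = −r cosθ − r²(cos2θ)/√u − r⁴ sin²2θ/(4u^{3/2}),  u = L² − r² sin²θ = 0.000940668 m².
Substituting r = 0.0112 m, L = 0.0313 m, θ = 146.1°: d²x/dθ² = +0.0076339 m.
a = ω²·d²x/dθ² = (193.5)²·(+0.0076339) = +285.92 m/s²;  |a| = 285.92 m/s².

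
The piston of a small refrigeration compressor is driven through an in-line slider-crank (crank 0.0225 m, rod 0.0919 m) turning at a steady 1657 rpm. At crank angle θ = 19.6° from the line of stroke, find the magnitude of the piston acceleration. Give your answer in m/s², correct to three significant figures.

768

ω = 2π·1657/60 = 173.5 rad/s
x(θ) = r cosθ + √(L² − r² sin²θ); with ω constant, a = ω²·d²x/dθ².
d²x/dθ² = −r cosθ − r²(cos2θ)/√u − r⁴ sin²2θ/(4u^{3/2}),  u = L² − r² sin²θ = 0.00838864 m².
Substituting r = 0.0225 m, L = 0.0919 m, θ = 19.6°: d²x/dθ² = -0.025513 m.
a = ω²·d²x/dθ² = (173.5)²·(-0.025513) = -768.18 m/s²;  |a| = 768.18 m/s².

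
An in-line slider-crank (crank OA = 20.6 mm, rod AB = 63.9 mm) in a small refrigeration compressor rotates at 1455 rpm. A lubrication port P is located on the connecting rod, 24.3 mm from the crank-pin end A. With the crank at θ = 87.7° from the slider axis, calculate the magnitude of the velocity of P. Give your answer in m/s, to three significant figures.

3.15

ω = 152.4 rad/s.  Crank-pin speed |V_A| = rω = 3.1388 m/s, perpendicular to OA.
Rod angle: sinφ = −(r/L) sinθ ⇒ φ = -18.791°; ω_rod = −rω cosθ/√(L²−r²sin²θ) = -2.0823 rad/s.
V_P = V_A + ω_rod × AP, with AP = 0.0243 m along the rod.
Components: V_Px = −rω sinθ − a·ω_rod·sinφ = -3.1525 m/s;  V_Py = rω cosθ + a·ω_rod·cosφ = +0.078062 m/s.
|V_P| = √(V_Px² + V_Py²) = 3.1535 m/s.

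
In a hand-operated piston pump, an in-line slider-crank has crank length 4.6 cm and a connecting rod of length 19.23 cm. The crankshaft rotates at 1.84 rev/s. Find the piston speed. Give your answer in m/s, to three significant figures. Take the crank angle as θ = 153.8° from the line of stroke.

0.184

ω = 2π·1.84 = 11.56 rad/s
For an in-line slider-crank, x = r cosθ + √(L² − r² sin²θ), so v = −rω sinθ·[1 + r cosθ/√(L² − r² sin²θ)].
With r = 0.046 m, L = 0.1923 m, θ = 153.8°: √(L² − r² sin²θ) = 0.19122 m.
v = −0.046·11.56·0.44151·[1 + 0.046·-0.89726/0.19122] = -0.18412 m/s.
|v| = 0.18412 m/s.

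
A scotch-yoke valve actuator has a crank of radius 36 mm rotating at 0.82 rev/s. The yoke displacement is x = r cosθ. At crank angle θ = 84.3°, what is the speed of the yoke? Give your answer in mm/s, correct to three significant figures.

ω = 5.152 rad/s (from 0.82 rev/s).
x = r cosθ ⇒ ẋ = −rω sinθ.
|v| = rω|sinθ| = 0.036·5.152·|sin 84.3°| = 0.18456 m/s = 184.56 mm/s.

185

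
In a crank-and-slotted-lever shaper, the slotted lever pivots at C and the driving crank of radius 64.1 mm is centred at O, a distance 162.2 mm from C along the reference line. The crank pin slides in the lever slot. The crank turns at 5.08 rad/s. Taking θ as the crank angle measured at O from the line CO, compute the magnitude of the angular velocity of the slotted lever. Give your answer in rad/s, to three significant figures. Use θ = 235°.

0.510

ω = 5.08 rad/s
Crank pin A relative to C: A = (d + r cosθ, r sinθ); lever angle φ = atan2(r sinθ, d + r cosθ).
Differentiating tanφ: φ̇ = rω(d cosθ + r)/(d² + r² + 2dr cosθ).
d² + r² + 2dr cosθ = |CA|² = 0.0184907 m²;  d cosθ + r = -0.028934 m.
|ω_lever| = |0.0641·5.08·-0.028934| / 0.0184907 = 0.50954 rad/s.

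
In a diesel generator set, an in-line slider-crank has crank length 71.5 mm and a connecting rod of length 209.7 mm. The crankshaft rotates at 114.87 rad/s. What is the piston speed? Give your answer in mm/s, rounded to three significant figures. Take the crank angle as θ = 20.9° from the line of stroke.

3870

ω = 114.9 rad/s
For an in-line slider-crank, x = r cosθ + √(L² − r² sin²θ), so v = −rω sinθ·[1 + r cosθ/√(L² − r² sin²θ)].
With r = 0.0715 m, L = 0.2097 m, θ = 20.9°: √(L² − r² sin²θ) = 0.20814 m.
v = −0.0715·114.9·0.35674·[1 + 0.0715·0.93420/0.20814] = -3.8702 m/s.
|v| = 3.8702 m/s = 3870.2 mm/s.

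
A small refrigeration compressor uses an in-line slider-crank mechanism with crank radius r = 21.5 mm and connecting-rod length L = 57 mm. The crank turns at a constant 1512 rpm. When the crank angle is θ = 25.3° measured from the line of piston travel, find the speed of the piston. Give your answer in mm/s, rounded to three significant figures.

1960

ω = 2π·1512/60 = 158.3 rad/s
For an in-line slider-crank, x = r cosθ + √(L² − r² sin²θ), so v = −rω sinθ·[1 + r cosθ/√(L² − r² sin²θ)].
With r = 0.0215 m, L = 0.057 m, θ = 25.3°: √(L² − r² sin²θ) = 0.056255 m.
v = −0.0215·158.3·0.42736·[1 + 0.0215·0.90408/0.056255] = -1.9575 m/s.
|v| = 1.9575 m/s = 1957.5 mm/s.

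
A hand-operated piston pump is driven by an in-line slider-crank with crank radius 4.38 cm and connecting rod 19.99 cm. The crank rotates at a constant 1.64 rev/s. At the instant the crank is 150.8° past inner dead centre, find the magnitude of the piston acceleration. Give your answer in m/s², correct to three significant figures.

ω = 2π·1.64 = 10.3 rad/s
x(θ) = r cosθ + √(L² − r² sin²θ); with ω constant, a = ω²·d²x/dθ².
d²x/dθ² = −r cosθ − r²(cos2θ)/√u − r⁴ sin²2θ/(4u^{3/2}),  u = L² − r² sin²θ = 0.0395034 m².
Substituting r = 0.0438 m, L = 0.1999 m, θ = 150.8°: d²x/dθ² = +0.033091 m.
a = ω²·d²x/dθ² = (10.3)²·(+0.033091) = +3.5137 m/s²;  |a| = 3.5137 m/s².

3.51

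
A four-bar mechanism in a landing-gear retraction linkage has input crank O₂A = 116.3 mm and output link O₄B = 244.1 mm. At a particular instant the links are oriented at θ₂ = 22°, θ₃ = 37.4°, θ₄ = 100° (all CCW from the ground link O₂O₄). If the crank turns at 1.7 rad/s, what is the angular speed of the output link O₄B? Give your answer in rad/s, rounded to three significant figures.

ω₂ = 1.7 rad/s
Differentiating the loop-closure r₂e^{iθ₂}+r₃e^{iθ₃}=r₁+r₄e^{iθ₄} gives r₂ω₂e^{iθ₂}+r₃ω₃e^{iθ₃}=r₄ω₄e^{iθ₄}.
Eliminating the other unknown: ω₄ = r₂ω₂ sin(θ₂−θ₃) / [r₄ sin(θ₄−θ₃)].
Numerator sine = -0.26556; denominator sine = +0.88782.
Result = 0.1163·1.7·(-0.26556) / (0.2441·(+0.88782)) = -0.24227 rad/s; magnitude 0.24227 rad/s.

0.242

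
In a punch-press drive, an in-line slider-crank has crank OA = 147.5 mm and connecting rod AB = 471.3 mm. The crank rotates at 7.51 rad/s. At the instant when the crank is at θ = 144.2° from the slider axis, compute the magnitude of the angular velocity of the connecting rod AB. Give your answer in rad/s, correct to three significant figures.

1.94

ω = 7.51 rad/s
The rod makes angle φ with the slider axis where L sinφ = r sinθ; differentiating, L cosφ·φ̇ = r ω cosθ.
L cosφ = √(L² − r² sin²θ) = 0.46333 m.
|ω_rod| = r ω |cosθ| / √(L² − r² sin²θ) = 0.1475·7.51·0.81106/0.46333 = 1.9391 rad/s.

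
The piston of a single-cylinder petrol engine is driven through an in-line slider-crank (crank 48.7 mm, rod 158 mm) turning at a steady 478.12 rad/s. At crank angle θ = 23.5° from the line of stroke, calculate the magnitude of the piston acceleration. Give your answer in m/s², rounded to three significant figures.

ω = 478.1 rad/s
x(θ) = r cosθ + √(L² − r² sin²θ); with ω constant, a = ω²·d²x/dθ².
d²x/dθ² = −r cosθ − r²(cos2θ)/√u − r⁴ sin²2θ/(4u^{3/2}),  u = L² − r² sin²θ = 0.0245869 m².
Substituting r = 0.0487 m, L = 0.158 m, θ = 23.5°: d²x/dθ² = -0.055171 m.
a = ω²·d²x/dθ² = (478.1)²·(-0.055171) = -12612 m/s²;  |a| = 12612 m/s².

12600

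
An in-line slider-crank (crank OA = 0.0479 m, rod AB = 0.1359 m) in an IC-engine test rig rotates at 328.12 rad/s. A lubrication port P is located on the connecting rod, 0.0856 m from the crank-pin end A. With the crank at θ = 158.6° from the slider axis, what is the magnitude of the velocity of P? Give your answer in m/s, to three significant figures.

ω = 328.1 rad/s.  Crank-pin speed |V_A| = rω = 15.717 m/s, perpendicular to OA.
Rod angle: sinφ = −(r/L) sinθ ⇒ φ = -7.389°; ω_rod = −rω cosθ/√(L²−r²sin²θ) = +108.58 rad/s.
V_P = V_A + ω_rod × AP, with AP = 0.0856 m along the rod.
Components: V_Px = −rω sinθ − a·ω_rod·sinφ = -4.5394 m/s;  V_Py = rω cosθ + a·ω_rod·cosφ = -5.4162 m/s.
|V_P| = √(V_Px² + V_Py²) = 7.0669 m/s.

7.07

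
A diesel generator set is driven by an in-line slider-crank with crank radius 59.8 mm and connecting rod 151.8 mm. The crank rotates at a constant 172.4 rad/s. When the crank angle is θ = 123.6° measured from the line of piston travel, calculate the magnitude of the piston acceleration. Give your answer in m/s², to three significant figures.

1240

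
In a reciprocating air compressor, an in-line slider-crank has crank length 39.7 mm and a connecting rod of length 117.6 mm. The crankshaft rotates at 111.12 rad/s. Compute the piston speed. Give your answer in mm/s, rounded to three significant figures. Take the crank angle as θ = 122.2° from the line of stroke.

3030

ω = 111.1 rad/s
For an in-line slider-crank, x = r cosθ + √(L² − r² sin²θ), so v = −rω sinθ·[1 + r cosθ/√(L² − r² sin²θ)].
With r = 0.0397 m, L = 0.1176 m, θ = 122.2°: √(L² − r² sin²θ) = 0.1127 m.
v = −0.0397·111.1·0.84619·[1 + 0.0397·-0.53288/0.1127] = -3.0322 m/s.
|v| = 3.0322 m/s = 3032.2 mm/s.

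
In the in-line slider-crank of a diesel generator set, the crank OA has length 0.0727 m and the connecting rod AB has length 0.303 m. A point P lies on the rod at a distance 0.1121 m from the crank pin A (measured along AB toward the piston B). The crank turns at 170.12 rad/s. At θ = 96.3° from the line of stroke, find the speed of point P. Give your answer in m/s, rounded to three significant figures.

ω = 170.1 rad/s.  Crank-pin speed |V_A| = rω = 12.368 m/s, perpendicular to OA.
Rod angle: sinφ = −(r/L) sinθ ⇒ φ = -13.797°; ω_rod = −rω cosθ/√(L²−r²sin²θ) = +4.6122 rad/s.
V_P = V_A + ω_rod × AP, with AP = 0.1121 m along the rod.
Components: V_Px = −rω sinθ − a·ω_rod·sinφ = -12.17 m/s;  V_Py = rω cosθ + a·ω_rod·cosφ = -0.85506 m/s.
|V_P| = √(V_Px² + V_Py²) = 12.2 m/s.

12.2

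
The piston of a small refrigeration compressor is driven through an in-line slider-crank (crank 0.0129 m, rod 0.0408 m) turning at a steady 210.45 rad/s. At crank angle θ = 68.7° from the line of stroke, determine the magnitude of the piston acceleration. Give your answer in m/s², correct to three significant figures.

70.8

ω = 210.4 rad/s
x(θ) = r cosθ + √(L² − r² sin²θ); with ω constant, a = ω²·d²x/dθ².
d²x/dθ² = −r cosθ − r²(cos2θ)/√u − r⁴ sin²2θ/(4u^{3/2}),  u = L² − r² sin²θ = 0.00152019 m².
Substituting r = 0.0129 m, L = 0.0408 m, θ = 68.7°: d²x/dθ² = -0.0015977 m.
a = ω²·d²x/dθ² = (210.4)²·(-0.0015977) = -70.763 m/s²;  |a| = 70.763 m/s².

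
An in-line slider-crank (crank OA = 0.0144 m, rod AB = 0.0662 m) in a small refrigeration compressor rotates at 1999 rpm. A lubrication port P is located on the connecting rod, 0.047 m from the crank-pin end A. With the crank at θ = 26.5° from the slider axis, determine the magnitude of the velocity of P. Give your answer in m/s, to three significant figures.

1.72

ω = 209.3 rad/s.  Crank-pin speed |V_A| = rω = 3.0144 m/s, perpendicular to OA.
Rod angle: sinφ = −(r/L) sinθ ⇒ φ = -5.570°; ω_rod = −rω cosθ/√(L²−r²sin²θ) = -40.944 rad/s.
V_P = V_A + ω_rod × AP, with AP = 0.047 m along the rod.
Components: V_Px = −rω sinθ − a·ω_rod·sinφ = -1.5318 m/s;  V_Py = rω cosθ + a·ω_rod·cosφ = +0.78242 m/s.
|V_P| = √(V_Px² + V_Py²) = 1.7201 m/s.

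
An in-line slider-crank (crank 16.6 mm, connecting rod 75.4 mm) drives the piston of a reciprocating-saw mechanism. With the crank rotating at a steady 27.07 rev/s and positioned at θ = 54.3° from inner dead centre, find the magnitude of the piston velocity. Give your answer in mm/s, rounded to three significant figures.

ω = 2π·27.1 = 170.1 rad/s
For an in-line slider-crank, x = r cosθ + √(L² − r² sin²θ), so v = −rω sinθ·[1 + r cosθ/√(L² − r² sin²θ)].
With r = 0.0166 m, L = 0.0754 m, θ = 54.3°: √(L² − r² sin²θ) = 0.074185 m.
v = −0.0166·170.1·0.81208·[1 + 0.0166·0.58354/0.074185] = -2.5922 m/s.
|v| = 2.5922 m/s = 2592.2 mm/s.

2590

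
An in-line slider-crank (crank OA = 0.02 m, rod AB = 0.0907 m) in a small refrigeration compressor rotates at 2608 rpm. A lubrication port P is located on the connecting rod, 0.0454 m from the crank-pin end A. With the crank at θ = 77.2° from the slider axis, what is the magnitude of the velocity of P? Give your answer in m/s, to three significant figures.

5.49

ω = 273.1 rad/s.  Crank-pin speed |V_A| = rω = 5.4622 m/s, perpendicular to OA.
Rod angle: sinφ = −(r/L) sinθ ⇒ φ = -12.417°; ω_rod = −rω cosθ/√(L²−r²sin²θ) = -13.662 rad/s.
V_P = V_A + ω_rod × AP, with AP = 0.0454 m along the rod.
Components: V_Px = −rω sinθ − a·ω_rod·sinφ = -5.4598 m/s;  V_Py = rω cosθ + a·ω_rod·cosφ = +0.6044 m/s.
|V_P| = √(V_Px² + V_Py²) = 5.4932 m/s.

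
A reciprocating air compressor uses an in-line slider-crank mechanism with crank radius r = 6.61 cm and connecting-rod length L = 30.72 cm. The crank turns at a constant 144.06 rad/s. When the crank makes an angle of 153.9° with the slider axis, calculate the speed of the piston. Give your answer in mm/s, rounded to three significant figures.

3380

ω = 144.1 rad/s
For an in-line slider-crank, x = r cosθ + √(L² − r² sin²θ), so v = −rω sinθ·[1 + r cosθ/√(L² − r² sin²θ)].
With r = 0.0661 m, L = 0.3072 m, θ = 153.9°: √(L² − r² sin²θ) = 0.30582 m.
v = −0.0661·144.1·0.43994·[1 + 0.0661·-0.89803/0.30582] = -3.3761 m/s.
|v| = 3.3761 m/s = 3376.1 mm/s.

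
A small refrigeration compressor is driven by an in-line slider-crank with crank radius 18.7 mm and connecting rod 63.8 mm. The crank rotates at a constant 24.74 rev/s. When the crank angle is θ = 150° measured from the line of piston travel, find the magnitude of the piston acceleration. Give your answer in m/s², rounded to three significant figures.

322

ω = 2π·24.7 = 155.4 rad/s
x(θ) = r cosθ + √(L² − r² sin²θ); with ω constant, a = ω²·d²x/dθ².
d²x/dθ² = −r cosθ − r²(cos2θ)/√u − r⁴ sin²2θ/(4u^{3/2}),  u = L² − r² sin²θ = 0.00398302 m².
Substituting r = 0.0187 m, L = 0.0638 m, θ = 150°: d²x/dθ² = +0.013333 m.
a = ω²·d²x/dθ² = (155.4)²·(+0.013333) = +322.17 m/s²;  |a| = 322.17 m/s².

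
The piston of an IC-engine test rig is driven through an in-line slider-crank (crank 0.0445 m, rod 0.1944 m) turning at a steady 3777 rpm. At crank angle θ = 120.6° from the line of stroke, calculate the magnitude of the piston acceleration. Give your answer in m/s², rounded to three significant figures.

4310

ω = 2π·3777/60 = 395.5 rad/s
x(θ) = r cosθ + √(L² − r² sin²θ); with ω constant, a = ω²·d²x/dθ².
d²x/dθ² = −r cosθ − r²(cos2θ)/√u − r⁴ sin²2θ/(4u^{3/2}),  u = L² − r² sin²θ = 0.0363242 m².
Substituting r = 0.0445 m, L = 0.1944 m, θ = 120.6°: d²x/dθ² = +0.027549 m.
a = ω²·d²x/dθ² = (395.5)²·(+0.027549) = +4309.8 m/s²;  |a| = 4309.8 m/s².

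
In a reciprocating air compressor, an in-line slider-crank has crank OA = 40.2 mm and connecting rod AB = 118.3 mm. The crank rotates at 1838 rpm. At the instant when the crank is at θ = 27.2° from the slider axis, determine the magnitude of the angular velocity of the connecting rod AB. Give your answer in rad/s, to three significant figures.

ω = 192.5 rad/s (converted from 1838 rpm).
The rod makes angle φ with the slider axis where L sinφ = r sinθ; differentiating, L cosφ·φ̇ = r ω cosθ.
L cosφ = √(L² − r² sin²θ) = 0.11686 m.
|ω_rod| = r ω |cosθ| / √(L² − r² sin²θ) = 0.0402·192.5·0.88942/0.11686 = 58.888 rad/s.

58.9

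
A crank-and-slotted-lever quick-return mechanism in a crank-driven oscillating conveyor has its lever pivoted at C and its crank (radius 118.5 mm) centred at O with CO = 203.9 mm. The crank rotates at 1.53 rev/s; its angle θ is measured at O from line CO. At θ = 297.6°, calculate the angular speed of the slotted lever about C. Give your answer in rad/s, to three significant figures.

ω = 9.613 rad/s (from 1.53 rev/s).
Crank pin A relative to C: A = (d + r cosθ, r sinθ); lever angle φ = atan2(r sinθ, d + r cosθ).
Differentiating tanφ: φ̇ = rω(d cosθ + r)/(d² + r² + 2dr cosθ).
d² + r² + 2dr cosθ = |CA|² = 0.0780059 m²;  d cosθ + r = +0.21297 m.
|ω_lever| = |0.1185·9.613·+0.21297| / 0.0780059 = 3.1101 rad/s.

3.11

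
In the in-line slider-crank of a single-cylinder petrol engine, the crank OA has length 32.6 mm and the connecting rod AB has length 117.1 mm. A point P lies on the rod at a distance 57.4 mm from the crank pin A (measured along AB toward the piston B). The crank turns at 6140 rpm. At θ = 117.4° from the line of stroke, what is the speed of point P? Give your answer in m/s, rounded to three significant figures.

ω = 643 rad/s.  Crank-pin speed |V_A| = rω = 20.961 m/s, perpendicular to OA.
Rod angle: sinφ = −(r/L) sinθ ⇒ φ = -14.310°; ω_rod = −rω cosθ/√(L²−r²sin²θ) = +85.014 rad/s.
V_P = V_A + ω_rod × AP, with AP = 0.0574 m along the rod.
Components: V_Px = −rω sinθ − a·ω_rod·sinφ = -17.403 m/s;  V_Py = rω cosθ + a·ω_rod·cosφ = -4.9179 m/s.
|V_P| = √(V_Px² + V_Py²) = 18.085 m/s.

18.1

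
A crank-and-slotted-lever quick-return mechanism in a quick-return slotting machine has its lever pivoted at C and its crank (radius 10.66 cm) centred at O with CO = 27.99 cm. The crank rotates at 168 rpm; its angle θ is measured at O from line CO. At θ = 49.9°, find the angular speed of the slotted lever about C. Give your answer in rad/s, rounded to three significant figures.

ω = 17.59 rad/s (from 168 rpm).
Crank pin A relative to C: A = (d + r cosθ, r sinθ); lever angle φ = atan2(r sinθ, d + r cosθ).
Differentiating tanφ: φ̇ = rω(d cosθ + r)/(d² + r² + 2dr cosθ).
d² + r² + 2dr cosθ = |CA|² = 0.128145 m²;  d cosθ + r = +0.28689 m.
|ω_lever| = |0.1066·17.59·+0.28689| / 0.128145 = 4.1986 rad/s.

4.20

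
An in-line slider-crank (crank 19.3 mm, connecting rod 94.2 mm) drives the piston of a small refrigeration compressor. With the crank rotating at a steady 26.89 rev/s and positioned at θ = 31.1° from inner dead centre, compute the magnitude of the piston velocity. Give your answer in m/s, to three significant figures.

ω = 2π·26.9 = 169 rad/s
For an in-line slider-crank, x = r cosθ + √(L² − r² sin²θ), so v = −rω sinθ·[1 + r cosθ/√(L² − r² sin²θ)].
With r = 0.0193 m, L = 0.0942 m, θ = 31.1°: √(L² − r² sin²θ) = 0.093671 m.
v = −0.0193·169·0.51653·[1 + 0.0193·0.85627/0.093671] = -1.9815 m/s.
|v| = 1.9815 m/s.

1.98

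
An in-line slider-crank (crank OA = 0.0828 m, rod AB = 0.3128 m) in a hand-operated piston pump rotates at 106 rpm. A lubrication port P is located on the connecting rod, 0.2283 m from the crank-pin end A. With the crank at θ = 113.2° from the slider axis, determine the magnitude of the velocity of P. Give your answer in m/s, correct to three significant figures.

ω = 11.1 rad/s.  Crank-pin speed |V_A| = rω = 0.9191 m/s, perpendicular to OA.
Rod angle: sinφ = −(r/L) sinθ ⇒ φ = -14.081°; ω_rod = −rω cosθ/√(L²−r²sin²θ) = +1.1934 rad/s.
V_P = V_A + ω_rod × AP, with AP = 0.2283 m along the rod.
Components: V_Px = −rω sinθ − a·ω_rod·sinφ = -0.77849 m/s;  V_Py = rω cosθ + a·ω_rod·cosφ = -0.097811 m/s.
|V_P| = √(V_Px² + V_Py²) = 0.78461 m/s.

0.785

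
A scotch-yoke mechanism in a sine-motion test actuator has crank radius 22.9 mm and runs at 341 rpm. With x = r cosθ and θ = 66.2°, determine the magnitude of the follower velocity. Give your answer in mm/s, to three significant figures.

748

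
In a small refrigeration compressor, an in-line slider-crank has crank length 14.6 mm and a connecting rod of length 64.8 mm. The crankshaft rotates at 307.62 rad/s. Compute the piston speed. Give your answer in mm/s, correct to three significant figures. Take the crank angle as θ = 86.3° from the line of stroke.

ω = 307.6 rad/s
For an in-line slider-crank, x = r cosθ + √(L² − r² sin²θ), so v = −rω sinθ·[1 + r cosθ/√(L² − r² sin²θ)].
With r = 0.0146 m, L = 0.0648 m, θ = 86.3°: √(L² − r² sin²θ) = 0.063141 m.
v = −0.0146·307.6·0.99792·[1 + 0.0146·0.06453/0.063141] = -4.5488 m/s.
|v| = 4.5488 m/s = 4548.8 mm/s.

4550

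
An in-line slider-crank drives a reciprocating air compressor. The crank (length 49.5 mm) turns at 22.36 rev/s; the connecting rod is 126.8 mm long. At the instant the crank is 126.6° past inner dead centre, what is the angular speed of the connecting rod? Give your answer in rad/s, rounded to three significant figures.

34.4

ω = 140.5 rad/s (converted from 22.36 rev/s).
The rod makes angle φ with the slider axis where L sinφ = r sinθ; differentiating, L cosφ·φ̇ = r ω cosθ.
L cosφ = √(L² − r² sin²θ) = 0.12041 m.
|ω_rod| = r ω |cosθ| / √(L² − r² sin²θ) = 0.0495·140.5·0.59622/0.12041 = 34.435 rad/s.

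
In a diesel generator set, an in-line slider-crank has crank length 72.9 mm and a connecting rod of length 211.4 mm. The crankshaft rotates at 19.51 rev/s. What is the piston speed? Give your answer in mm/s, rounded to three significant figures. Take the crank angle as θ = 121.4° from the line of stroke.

ω = 2π·19.5 = 122.6 rad/s
For an in-line slider-crank, x = r cosθ + √(L² − r² sin²θ), so v = −rω sinθ·[1 + r cosθ/√(L² − r² sin²θ)].
With r = 0.0729 m, L = 0.2114 m, θ = 121.4°: √(L² − r² sin²θ) = 0.20204 m.
v = −0.0729·122.6·0.85355·[1 + 0.0729·-0.52101/0.20204] = -6.1937 m/s.
|v| = 6.1937 m/s = 6193.7 mm/s.

6190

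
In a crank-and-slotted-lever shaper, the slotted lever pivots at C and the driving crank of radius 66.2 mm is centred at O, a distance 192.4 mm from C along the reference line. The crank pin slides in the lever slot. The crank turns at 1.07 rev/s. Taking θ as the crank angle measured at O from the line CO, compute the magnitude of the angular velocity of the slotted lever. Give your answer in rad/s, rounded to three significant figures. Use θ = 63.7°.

ω = 6.723 rad/s (from 1.07 rev/s).
Crank pin A relative to C: A = (d + r cosθ, r sinθ); lever angle φ = atan2(r sinθ, d + r cosθ).
Differentiating tanφ: φ̇ = rω(d cosθ + r)/(d² + r² + 2dr cosθ).
d² + r² + 2dr cosθ = |CA|² = 0.0526869 m²;  d cosθ + r = +0.15145 m.
|ω_lever| = |0.0662·6.723·+0.15145| / 0.0526869 = 1.2793 rad/s.

1.28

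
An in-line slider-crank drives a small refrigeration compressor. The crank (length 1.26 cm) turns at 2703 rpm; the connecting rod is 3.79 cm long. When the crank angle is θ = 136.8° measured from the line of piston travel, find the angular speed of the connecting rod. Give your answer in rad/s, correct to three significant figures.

70.4

ω = 283.1 rad/s (converted from 2703 rpm).
The rod makes angle φ with the slider axis where L sinφ = r sinθ; differentiating, L cosφ·φ̇ = r ω cosθ.
L cosφ = √(L² − r² sin²θ) = 0.036905 m.
|ω_rod| = r ω |cosθ| / √(L² − r² sin²θ) = 0.0126·283.1·0.72897/0.036905 = 70.447 rad/s.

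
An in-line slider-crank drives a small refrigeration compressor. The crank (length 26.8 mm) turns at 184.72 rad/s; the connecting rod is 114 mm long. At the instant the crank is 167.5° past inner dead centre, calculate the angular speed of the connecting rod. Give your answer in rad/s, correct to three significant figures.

42.5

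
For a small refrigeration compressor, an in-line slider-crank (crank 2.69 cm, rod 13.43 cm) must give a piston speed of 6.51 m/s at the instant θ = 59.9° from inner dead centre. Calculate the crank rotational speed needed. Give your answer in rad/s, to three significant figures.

254

For an in-line slider-crank, |v_piston| = rω|sinθ|·[1 + r cosθ/√(L² − r² sin²θ)].
With r = 0.0269 m, L = 0.1343 m, θ = 59.9°: the bracketed kinematic factor |dx/dθ| = 0.025646 m.
ω = v/|dx/dθ| = 6.51/0.025646 = 253.84 rad/s.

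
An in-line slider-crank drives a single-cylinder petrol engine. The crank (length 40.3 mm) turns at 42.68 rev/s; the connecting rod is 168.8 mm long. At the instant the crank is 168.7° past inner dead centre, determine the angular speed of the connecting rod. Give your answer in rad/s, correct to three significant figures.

ω = 268.2 rad/s (converted from 42.68 rev/s).
The rod makes angle φ with the slider axis where L sinφ = r sinθ; differentiating, L cosφ·φ̇ = r ω cosθ.
L cosφ = √(L² − r² sin²θ) = 0.16862 m.
|ω_rod| = r ω |cosθ| / √(L² − r² sin²θ) = 0.0403·268.2·0.98061/0.16862 = 62.851 rad/s.

62.9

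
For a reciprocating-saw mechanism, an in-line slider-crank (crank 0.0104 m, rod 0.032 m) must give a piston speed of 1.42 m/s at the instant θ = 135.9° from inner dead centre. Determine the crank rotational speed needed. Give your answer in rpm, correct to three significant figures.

For an in-line slider-crank, |v_piston| = rω|sinθ|·[1 + r cosθ/√(L² − r² sin²θ)].
With r = 0.0104 m, L = 0.032 m, θ = 135.9°: the bracketed kinematic factor |dx/dθ| = 0.0055034 m.
ω = v/|dx/dθ| = 1.42/0.0055034 = 258.02 rad/s.
N = 60ω/(2π) = 2463.9 rpm.

2460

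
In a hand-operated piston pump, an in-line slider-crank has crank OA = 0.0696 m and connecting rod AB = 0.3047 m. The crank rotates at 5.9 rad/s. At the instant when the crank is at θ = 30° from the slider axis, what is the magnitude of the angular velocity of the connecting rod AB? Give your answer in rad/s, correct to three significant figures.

ω = 5.9 rad/s
The rod makes angle φ with the slider axis where L sinφ = r sinθ; differentiating, L cosφ·φ̇ = r ω cosθ.
L cosφ = √(L² − r² sin²θ) = 0.30271 m.
|ω_rod| = r ω |cosθ| / √(L² − r² sin²θ) = 0.0696·5.9·0.86603/0.30271 = 1.1748 rad/s.

1.17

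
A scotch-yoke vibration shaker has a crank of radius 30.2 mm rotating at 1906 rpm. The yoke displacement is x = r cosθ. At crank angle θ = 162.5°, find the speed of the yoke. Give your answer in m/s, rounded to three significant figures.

ω = 199.6 rad/s (from 1906 rpm).
x = r cosθ ⇒ ẋ = −rω sinθ.
|v| = rω|sinθ| = 0.0302·199.6·|sin 162.5°| = 1.8126 m/s.

1.81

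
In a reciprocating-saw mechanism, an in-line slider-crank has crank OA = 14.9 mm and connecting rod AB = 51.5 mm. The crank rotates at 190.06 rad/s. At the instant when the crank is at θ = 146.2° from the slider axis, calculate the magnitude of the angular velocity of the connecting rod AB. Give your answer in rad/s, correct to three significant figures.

46.3

ω = 190.1 rad/s
The rod makes angle φ with the slider axis where L sinφ = r sinθ; differentiating, L cosφ·φ̇ = r ω cosθ.
L cosφ = √(L² − r² sin²θ) = 0.050829 m.
|ω_rod| = r ω |cosθ| / √(L² − r² sin²θ) = 0.0149·190.1·0.83098/0.050829 = 46.298 rad/s.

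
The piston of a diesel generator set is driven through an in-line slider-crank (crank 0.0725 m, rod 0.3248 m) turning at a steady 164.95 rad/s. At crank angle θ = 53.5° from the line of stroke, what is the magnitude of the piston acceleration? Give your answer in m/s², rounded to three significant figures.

1050

ω = 164.9 rad/s
x(θ) = r cosθ + √(L² − r² sin²θ); with ω constant, a = ω²·d²x/dθ².
d²x/dθ² = −r cosθ − r²(cos2θ)/√u − r⁴ sin²2θ/(4u^{3/2}),  u = L² − r² sin²θ = 0.102099 m².
Substituting r = 0.0725 m, L = 0.3248 m, θ = 53.5°: d²x/dθ² = -0.038509 m.
a = ω²·d²x/dθ² = (164.9)²·(-0.038509) = -1047.8 m/s²;  |a| = 1047.8 m/s².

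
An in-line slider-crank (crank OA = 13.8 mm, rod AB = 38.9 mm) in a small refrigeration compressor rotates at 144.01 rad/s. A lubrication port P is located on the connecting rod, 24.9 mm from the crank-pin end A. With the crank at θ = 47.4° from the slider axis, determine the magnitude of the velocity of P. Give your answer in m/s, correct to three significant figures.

1.76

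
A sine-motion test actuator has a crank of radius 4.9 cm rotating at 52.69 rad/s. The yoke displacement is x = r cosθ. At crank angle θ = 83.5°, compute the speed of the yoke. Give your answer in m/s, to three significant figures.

2.57

ω = 52.69 rad/s
x = r cosθ ⇒ ẋ = −rω sinθ.
|v| = rω|sinθ| = 0.049·52.69·|sin 83.5°| = 2.5652 m/s.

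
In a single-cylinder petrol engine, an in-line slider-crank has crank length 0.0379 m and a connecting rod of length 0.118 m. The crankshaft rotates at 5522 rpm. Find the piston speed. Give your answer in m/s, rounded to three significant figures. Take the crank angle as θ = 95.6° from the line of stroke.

ω = 2π·5522/60 = 578.3 rad/s
For an in-line slider-crank, x = r cosθ + √(L² − r² sin²θ), so v = −rω sinθ·[1 + r cosθ/√(L² − r² sin²θ)].
With r = 0.0379 m, L = 0.118 m, θ = 95.6°: √(L² − r² sin²θ) = 0.11181 m.
v = −0.0379·578.3·0.99523·[1 + 0.0379·-0.09758/0.11181] = -21.09 m/s.
|v| = 21.09 m/s.

21.1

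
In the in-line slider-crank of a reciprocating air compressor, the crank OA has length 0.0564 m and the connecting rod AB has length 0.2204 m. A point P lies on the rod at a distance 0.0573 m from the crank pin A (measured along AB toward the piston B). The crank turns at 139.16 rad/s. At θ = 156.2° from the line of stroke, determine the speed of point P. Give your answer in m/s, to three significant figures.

6.09

ω = 139.2 rad/s.  Crank-pin speed |V_A| = rω = 7.8486 m/s, perpendicular to OA.
Rod angle: sinφ = −(r/L) sinθ ⇒ φ = -5.927°; ω_rod = −rω cosθ/√(L²−r²sin²θ) = +32.758 rad/s.
V_P = V_A + ω_rod × AP, with AP = 0.0573 m along the rod.
Components: V_Px = −rω sinθ − a·ω_rod·sinφ = -2.9734 m/s;  V_Py = rω cosθ + a·ω_rod·cosφ = -5.3142 m/s.
|V_P| = √(V_Px² + V_Py²) = 6.0895 m/s.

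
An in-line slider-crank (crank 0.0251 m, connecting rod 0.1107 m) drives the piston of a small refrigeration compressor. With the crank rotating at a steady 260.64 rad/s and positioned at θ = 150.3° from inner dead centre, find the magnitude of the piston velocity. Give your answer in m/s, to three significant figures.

2.60

ω = 260.6 rad/s
For an in-line slider-crank, x = r cosθ + √(L² − r² sin²θ), so v = −rω sinθ·[1 + r cosθ/√(L² − r² sin²θ)].
With r = 0.0251 m, L = 0.1107 m, θ = 150.3°: √(L² − r² sin²θ) = 0.11 m.
v = −0.0251·260.6·0.49546·[1 + 0.0251·-0.86863/0.11] = -2.5989 m/s.
|v| = 2.5989 m/s.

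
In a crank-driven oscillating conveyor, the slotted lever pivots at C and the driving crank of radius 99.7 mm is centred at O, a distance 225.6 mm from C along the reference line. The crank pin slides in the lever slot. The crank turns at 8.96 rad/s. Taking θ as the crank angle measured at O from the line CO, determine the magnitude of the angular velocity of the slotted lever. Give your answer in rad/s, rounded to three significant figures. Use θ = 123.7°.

ω = 8.96 rad/s
Crank pin A relative to C: A = (d + r cosθ, r sinθ); lever angle φ = atan2(r sinθ, d + r cosθ).
Differentiating tanφ: φ̇ = rω(d cosθ + r)/(d² + r² + 2dr cosθ).
d² + r² + 2dr cosθ = |CA|² = 0.035876 m²;  d cosθ + r = -0.025473 m.
|ω_lever| = |0.0997·8.96·-0.025473| / 0.035876 = 0.63428 rad/s.

0.634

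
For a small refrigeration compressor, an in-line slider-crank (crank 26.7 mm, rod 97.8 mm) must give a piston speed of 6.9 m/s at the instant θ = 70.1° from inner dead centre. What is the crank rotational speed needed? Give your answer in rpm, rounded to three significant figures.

For an in-line slider-crank, |v_piston| = rω|sinθ|·[1 + r cosθ/√(L² − r² sin²θ)].
With r = 0.0267 m, L = 0.0978 m, θ = 70.1°: the bracketed kinematic factor |dx/dθ| = 0.02752 m.
ω = v/|dx/dθ| = 6.9/0.02752 = 250.73 rad/s.
N = 60ω/(2π) = 2394.3 rpm.

2390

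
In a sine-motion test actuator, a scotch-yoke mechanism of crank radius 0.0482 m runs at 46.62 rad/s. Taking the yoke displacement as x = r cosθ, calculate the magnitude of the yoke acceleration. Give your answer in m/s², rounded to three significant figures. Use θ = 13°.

ω = 46.62 rad/s
x = r cosθ ⇒ ẍ = −rω² cosθ (ω constant).
|a| = rω²|cosθ| = 0.0482·(46.62)²·|cos 13°| = 102.07 m/s².

102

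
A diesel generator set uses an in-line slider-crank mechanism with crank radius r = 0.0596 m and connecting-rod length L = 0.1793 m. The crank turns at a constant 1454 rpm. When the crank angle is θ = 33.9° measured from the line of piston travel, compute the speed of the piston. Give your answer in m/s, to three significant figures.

6.48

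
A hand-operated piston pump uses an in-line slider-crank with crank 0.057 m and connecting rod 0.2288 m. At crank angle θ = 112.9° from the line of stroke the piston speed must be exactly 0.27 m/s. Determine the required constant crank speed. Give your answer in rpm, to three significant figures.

54.5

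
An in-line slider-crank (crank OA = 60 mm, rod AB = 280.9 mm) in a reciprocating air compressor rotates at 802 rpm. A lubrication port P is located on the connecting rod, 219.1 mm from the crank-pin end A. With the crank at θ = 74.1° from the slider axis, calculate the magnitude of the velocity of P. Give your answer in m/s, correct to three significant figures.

5.08

ω = 83.99 rad/s.  Crank-pin speed |V_A| = rω = 5.0391 m/s, perpendicular to OA.
Rod angle: sinφ = −(r/L) sinθ ⇒ φ = -11.855°; ω_rod = −rω cosθ/√(L²−r²sin²θ) = -5.0217 rad/s.
V_P = V_A + ω_rod × AP, with AP = 0.2191 m along the rod.
Components: V_Px = −rω sinθ − a·ω_rod·sinφ = -5.0723 m/s;  V_Py = rω cosθ + a·ω_rod·cosφ = +0.30372 m/s.
|V_P| = √(V_Px² + V_Py²) = 5.0814 m/s.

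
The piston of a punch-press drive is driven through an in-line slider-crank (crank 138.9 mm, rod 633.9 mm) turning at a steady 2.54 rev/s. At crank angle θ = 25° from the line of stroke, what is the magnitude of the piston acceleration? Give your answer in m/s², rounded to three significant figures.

ω = 2π·2.54 = 15.96 rad/s
x(θ) = r cosθ + √(L² − r² sin²θ); with ω constant, a = ω²·d²x/dθ².
d²x/dθ² = −r cosθ − r²(cos2θ)/√u − r⁴ sin²2θ/(4u^{3/2}),  u = L² − r² sin²θ = 0.398383 m².
Substituting r = 0.1389 m, L = 0.6339 m, θ = 25°: d²x/dθ² = -0.14575 m.
a = ω²·d²x/dθ² = (15.96)²·(-0.14575) = -37.123 m/s²;  |a| = 37.123 m/s².

37.1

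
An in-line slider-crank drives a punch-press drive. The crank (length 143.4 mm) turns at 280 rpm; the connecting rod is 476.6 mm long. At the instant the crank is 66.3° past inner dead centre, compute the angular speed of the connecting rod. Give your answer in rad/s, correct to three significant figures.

3.69

ω = 29.32 rad/s (converted from 280 rpm).
The rod makes angle φ with the slider axis where L sinφ = r sinθ; differentiating, L cosφ·φ̇ = r ω cosθ.
L cosφ = √(L² − r² sin²θ) = 0.45816 m.
|ω_rod| = r ω |cosθ| / √(L² − r² sin²θ) = 0.1434·29.32·0.40195/0.45816 = 3.6889 rad/s.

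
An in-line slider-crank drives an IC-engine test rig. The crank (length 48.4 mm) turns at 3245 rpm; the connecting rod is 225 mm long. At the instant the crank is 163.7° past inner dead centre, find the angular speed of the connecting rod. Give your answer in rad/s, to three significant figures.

ω = 339.8 rad/s (converted from 3245 rpm).
The rod makes angle φ with the slider axis where L sinφ = r sinθ; differentiating, L cosφ·φ̇ = r ω cosθ.
L cosφ = √(L² − r² sin²θ) = 0.22459 m.
|ω_rod| = r ω |cosθ| / √(L² − r² sin²θ) = 0.0484·339.8·0.95981/0.22459 = 70.288 rad/s.

70.3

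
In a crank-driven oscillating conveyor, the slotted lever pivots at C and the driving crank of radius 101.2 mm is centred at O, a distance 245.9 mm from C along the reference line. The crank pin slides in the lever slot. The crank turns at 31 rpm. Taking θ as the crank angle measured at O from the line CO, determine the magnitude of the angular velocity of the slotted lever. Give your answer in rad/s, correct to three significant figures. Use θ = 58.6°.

ω = 3.246 rad/s (from 31 rpm).
Crank pin A relative to C: A = (d + r cosθ, r sinθ); lever angle φ = atan2(r sinθ, d + r cosθ).
Differentiating tanφ: φ̇ = rω(d cosθ + r)/(d² + r² + 2dr cosθ).
d² + r² + 2dr cosθ = |CA|² = 0.096639 m²;  d cosθ + r = +0.22932 m.
|ω_lever| = |0.1012·3.246·+0.22932| / 0.096639 = 0.77957 rad/s.

0.780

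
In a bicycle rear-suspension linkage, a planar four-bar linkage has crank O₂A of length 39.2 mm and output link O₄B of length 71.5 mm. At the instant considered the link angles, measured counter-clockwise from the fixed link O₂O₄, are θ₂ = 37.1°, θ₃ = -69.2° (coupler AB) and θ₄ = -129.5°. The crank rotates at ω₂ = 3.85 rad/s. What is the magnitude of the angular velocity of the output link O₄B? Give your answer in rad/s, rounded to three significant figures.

2.33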